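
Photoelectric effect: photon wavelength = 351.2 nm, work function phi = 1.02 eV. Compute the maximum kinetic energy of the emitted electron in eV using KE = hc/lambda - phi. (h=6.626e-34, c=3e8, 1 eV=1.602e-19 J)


E_photon = hc / lambda
= (6.626e-34)(3e8) / (351.2e-9)
= 5.6600e-19 J
= 3.5331 eV
KE = E_photon - phi
= 3.5331 - 1.02
= 2.5131 eV

2.5131


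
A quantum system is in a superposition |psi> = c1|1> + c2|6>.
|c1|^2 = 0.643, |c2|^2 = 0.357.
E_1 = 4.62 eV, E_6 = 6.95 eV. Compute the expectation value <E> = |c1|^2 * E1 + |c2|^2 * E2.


<E> = |c1|^2 * E1 + |c2|^2 * E2
= 0.643 * 4.62 + 0.357 * 6.95
= 2.9707 + 2.4811
= 5.4518 eV

5.4518


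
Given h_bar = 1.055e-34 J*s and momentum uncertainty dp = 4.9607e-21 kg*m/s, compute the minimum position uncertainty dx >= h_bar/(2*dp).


dx = h_bar / (2 * dp)
= 1.055e-34 / (2 * 4.9607e-21)
= 1.055e-34 / 9.9214e-21
= 1.0634e-14 m

1.0634e-14


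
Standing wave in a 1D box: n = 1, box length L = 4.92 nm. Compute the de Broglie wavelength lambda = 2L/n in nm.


lambda = 2L / n
= 2 * 4.92 / 1
= 9.84 / 1
= 9.84 nm

9.84


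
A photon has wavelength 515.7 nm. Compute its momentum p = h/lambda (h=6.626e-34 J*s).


p = h / lambda
= 6.626e-34 / (515.7e-9)
= 6.626e-34 / 5.1570e-07
= 1.2849e-27 kg*m/s

1.2849e-27


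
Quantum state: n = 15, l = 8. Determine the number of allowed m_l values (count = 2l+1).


m_l ranges from -l to +l in integer steps
So m_l goes from -8 to +8
Count = 2l + 1 = 2*8 + 1
= 17

17


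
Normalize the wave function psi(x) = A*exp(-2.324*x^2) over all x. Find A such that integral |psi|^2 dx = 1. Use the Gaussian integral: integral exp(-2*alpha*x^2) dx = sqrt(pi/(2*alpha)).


integral |psi|^2 dx = A^2 * sqrt(pi/(2*alpha)) = 1
A^2 = sqrt(2*alpha/pi)
= sqrt(2 * 2.324 / pi)
= 1.216349
A = sqrt(1.216349)
= 1.1029

1.1029


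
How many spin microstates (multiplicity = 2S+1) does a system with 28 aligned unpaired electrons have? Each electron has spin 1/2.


Total spin S = N * (1/2) = 28 * 0.5 = 14.0
Spin multiplicity = 2S + 1
= 2 * 14.0 + 1
= 29

29


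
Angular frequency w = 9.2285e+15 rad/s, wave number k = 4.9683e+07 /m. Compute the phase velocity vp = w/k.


vp = w / k
= 9.2285e+15 / 4.9683e+07
= 1.8575e+08 m/s

1.8575e+08


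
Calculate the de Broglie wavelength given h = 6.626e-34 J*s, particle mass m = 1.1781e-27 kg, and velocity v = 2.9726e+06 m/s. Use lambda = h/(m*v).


lambda = h / (m * v)
= 6.626e-34 / (1.1781e-27 * 2.9726e+06)
= 6.626e-34 / 3.5020e-21
= 1.8921e-13 m

1.8921e-13


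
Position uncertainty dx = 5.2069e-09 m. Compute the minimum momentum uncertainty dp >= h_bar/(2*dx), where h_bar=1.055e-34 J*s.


dp = h_bar / (2 * dx)
= 1.055e-34 / (2 * 5.2069e-09)
= 1.055e-34 / 1.0414e-08
= 1.0131e-26 kg*m/s

1.0131e-26


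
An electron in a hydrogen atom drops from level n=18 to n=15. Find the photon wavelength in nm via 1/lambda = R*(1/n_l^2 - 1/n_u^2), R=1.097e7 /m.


1/lambda = R * (1/n_l^2 - 1/n_u^2)
= 1.097e7 * (1/15^2 - 1/18^2)
= 1.097e7 * (0.004444 - 0.003086)
= 1.097e7 * 0.001358
= 1.4898e+04 /m
lambda = 1 / 1.4898e+04 = 67125.2175 nm

67125.2175


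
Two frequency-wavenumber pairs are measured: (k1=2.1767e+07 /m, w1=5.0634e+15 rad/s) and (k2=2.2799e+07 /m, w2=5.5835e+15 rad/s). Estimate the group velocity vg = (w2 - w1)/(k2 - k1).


vg = (w2 - w1) / (k2 - k1)
= (5.5835e+15 - 5.0634e+15) / (2.2799e+07 - 2.1767e+07)
= 5.2010e+14 / 1.0320e+06
= 5.0397e+08 m/s

5.0397e+08


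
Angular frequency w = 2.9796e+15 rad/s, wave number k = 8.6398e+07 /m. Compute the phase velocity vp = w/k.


vp = w / k
= 2.9796e+15 / 8.6398e+07
= 3.4487e+07 m/s

3.4487e+07


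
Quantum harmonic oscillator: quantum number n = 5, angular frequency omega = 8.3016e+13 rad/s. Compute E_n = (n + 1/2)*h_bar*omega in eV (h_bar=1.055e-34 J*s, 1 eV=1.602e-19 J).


E = (n + 1/2) * h_bar * omega
= (5 + 0.5) * 1.055e-34 * 8.3016e+13
= 5.5 * 8.7582e-21
= 4.8170e-20 J
= 0.3007 eV

0.3007


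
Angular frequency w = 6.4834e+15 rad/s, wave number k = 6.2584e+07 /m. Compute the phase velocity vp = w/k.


vp = w / k
= 6.4834e+15 / 6.2584e+07
= 1.0360e+08 m/s

1.0360e+08


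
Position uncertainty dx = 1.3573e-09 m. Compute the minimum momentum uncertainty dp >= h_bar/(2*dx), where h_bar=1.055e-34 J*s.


dp = h_bar / (2 * dx)
= 1.055e-34 / (2 * 1.3573e-09)
= 1.055e-34 / 2.7146e-09
= 3.8864e-26 kg*m/s

3.8864e-26


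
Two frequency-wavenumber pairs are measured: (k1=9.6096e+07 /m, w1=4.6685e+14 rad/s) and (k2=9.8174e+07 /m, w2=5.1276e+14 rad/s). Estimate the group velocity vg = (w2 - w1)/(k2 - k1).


vg = (w2 - w1) / (k2 - k1)
= (5.1276e+14 - 4.6685e+14) / (9.8174e+07 - 9.6096e+07)
= 4.5910e+13 / 2.0780e+06
= 2.2093e+07 m/s

2.2093e+07


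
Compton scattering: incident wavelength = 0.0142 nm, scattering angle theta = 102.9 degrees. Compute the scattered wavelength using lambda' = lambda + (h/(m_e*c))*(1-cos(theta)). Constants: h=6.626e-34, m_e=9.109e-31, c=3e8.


Compton wavelength: h/(m_e*c) = 2.4247e-12 m
d_lambda = 2.4247e-12 * (1 - cos(102.9 deg))
= 2.4247e-12 * 1.22325
= 2.9660e-12 m = 0.002966 nm
lambda' = 0.0142 + 0.002966
= 0.017166 nm

0.017166


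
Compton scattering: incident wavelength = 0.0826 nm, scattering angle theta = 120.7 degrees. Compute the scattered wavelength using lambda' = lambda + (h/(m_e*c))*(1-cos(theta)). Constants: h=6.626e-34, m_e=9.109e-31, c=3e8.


Compton wavelength: h/(m_e*c) = 2.4247e-12 m
d_lambda = 2.4247e-12 * (1 - cos(120.7 deg))
= 2.4247e-12 * 1.510543
= 3.6626e-12 m = 0.003663 nm
lambda' = 0.0826 + 0.003663
= 0.086263 nm

0.086263


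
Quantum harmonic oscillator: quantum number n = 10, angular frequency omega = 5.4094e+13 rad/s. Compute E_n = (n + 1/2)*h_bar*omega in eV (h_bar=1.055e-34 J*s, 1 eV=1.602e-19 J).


E = (n + 1/2) * h_bar * omega
= (10 + 0.5) * 1.055e-34 * 5.4094e+13
= 10.5 * 5.7069e-21
= 5.9923e-20 J
= 0.374 eV

0.374


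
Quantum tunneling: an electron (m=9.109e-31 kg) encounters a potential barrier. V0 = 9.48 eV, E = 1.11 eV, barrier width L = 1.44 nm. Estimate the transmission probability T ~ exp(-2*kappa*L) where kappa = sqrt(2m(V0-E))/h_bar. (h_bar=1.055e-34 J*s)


V0 - E = 8.37 eV = 1.3409e-18 J
kappa = sqrt(2 * m * (V0-E)) / h_bar
= sqrt(2 * 9.109e-31 * 1.3409e-18) / 1.055e-34
= 1.4815e+10 /m
2*kappa*L = 2 * 1.4815e+10 * 1.44e-9
= 42.6662
T = exp(-42.6662) = 2.953166e-19

2.953166e-19


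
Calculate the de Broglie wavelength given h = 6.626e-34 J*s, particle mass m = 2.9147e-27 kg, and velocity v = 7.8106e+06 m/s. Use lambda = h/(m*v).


lambda = h / (m * v)
= 6.626e-34 / (2.9147e-27 * 7.8106e+06)
= 6.626e-34 / 2.2766e-20
= 2.9105e-14 m

2.9105e-14


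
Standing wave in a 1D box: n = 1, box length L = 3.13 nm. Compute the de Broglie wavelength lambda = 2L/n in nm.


lambda = 2L / n
= 2 * 3.13 / 1
= 6.26 / 1
= 6.26 nm

6.26


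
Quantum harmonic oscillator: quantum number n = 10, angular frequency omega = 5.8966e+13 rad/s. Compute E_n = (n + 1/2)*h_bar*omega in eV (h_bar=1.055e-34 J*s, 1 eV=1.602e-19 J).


E = (n + 1/2) * h_bar * omega
= (10 + 0.5) * 1.055e-34 * 5.8966e+13
= 10.5 * 6.2209e-21
= 6.5320e-20 J
= 0.4077 eV

0.4077


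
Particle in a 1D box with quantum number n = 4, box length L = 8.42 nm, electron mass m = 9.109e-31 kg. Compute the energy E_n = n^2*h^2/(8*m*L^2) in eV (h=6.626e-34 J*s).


E = n^2 * h^2 / (8 * m * L^2)
= 4^2 * (6.626e-34)^2 / (8 * 9.109e-31 * (8.42e-9)^2)
= 16 * 4.3904e-67 / (8 * 9.109e-31 * 7.0896e-17)
= 1.3597e-20 J
= 0.0849 eV

0.0849


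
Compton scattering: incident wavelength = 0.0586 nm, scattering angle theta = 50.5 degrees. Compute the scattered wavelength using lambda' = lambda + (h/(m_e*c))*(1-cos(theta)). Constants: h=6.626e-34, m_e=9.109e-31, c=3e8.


Compton wavelength: h/(m_e*c) = 2.4247e-12 m
d_lambda = 2.4247e-12 * (1 - cos(50.5 deg))
= 2.4247e-12 * 0.363922
= 8.8240e-13 m = 0.000882 nm
lambda' = 0.0586 + 0.000882
= 0.059482 nm

0.059482


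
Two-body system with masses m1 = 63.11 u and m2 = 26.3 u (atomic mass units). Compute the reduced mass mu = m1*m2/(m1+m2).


mu = m1 * m2 / (m1 + m2)
= 63.11 * 26.3 / (63.11 + 26.3)
= 1659.793 / 89.41
= 18.5638 u

18.5638


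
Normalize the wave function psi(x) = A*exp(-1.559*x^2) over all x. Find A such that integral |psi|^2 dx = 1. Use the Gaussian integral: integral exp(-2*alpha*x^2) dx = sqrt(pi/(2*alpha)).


integral |psi|^2 dx = A^2 * sqrt(pi/(2*alpha)) = 1
A^2 = sqrt(2*alpha/pi)
= sqrt(2 * 1.559 / pi)
= 0.996238
A = sqrt(0.996238)
= 0.9981

0.9981


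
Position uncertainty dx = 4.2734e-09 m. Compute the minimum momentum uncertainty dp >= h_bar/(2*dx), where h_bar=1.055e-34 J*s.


dp = h_bar / (2 * dx)
= 1.055e-34 / (2 * 4.2734e-09)
= 1.055e-34 / 8.5468e-09
= 1.2344e-26 kg*m/s

1.2344e-26


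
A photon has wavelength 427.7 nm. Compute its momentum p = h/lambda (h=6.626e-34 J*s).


p = h / lambda
= 6.626e-34 / (427.7e-9)
= 6.626e-34 / 4.2770e-07
= 1.5492e-27 kg*m/s

1.5492e-27


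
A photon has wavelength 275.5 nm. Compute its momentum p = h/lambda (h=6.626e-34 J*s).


p = h / lambda
= 6.626e-34 / (275.5e-9)
= 6.626e-34 / 2.7550e-07
= 2.4051e-27 kg*m/s

2.4051e-27


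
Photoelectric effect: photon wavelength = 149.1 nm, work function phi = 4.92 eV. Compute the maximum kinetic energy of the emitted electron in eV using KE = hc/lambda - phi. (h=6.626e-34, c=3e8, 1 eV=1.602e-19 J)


E_photon = hc / lambda
= (6.626e-34)(3e8) / (149.1e-9)
= 1.3332e-18 J
= 8.3221 eV
KE = E_photon - phi
= 8.3221 - 4.92
= 3.4021 eV

3.4021


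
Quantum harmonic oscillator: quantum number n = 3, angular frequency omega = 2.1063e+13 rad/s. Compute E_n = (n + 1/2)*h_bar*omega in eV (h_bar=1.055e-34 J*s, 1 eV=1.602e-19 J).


E = (n + 1/2) * h_bar * omega
= (3 + 0.5) * 1.055e-34 * 2.1063e+13
= 3.5 * 2.2221e-21
= 7.7775e-21 J
= 0.0485 eV

0.0485


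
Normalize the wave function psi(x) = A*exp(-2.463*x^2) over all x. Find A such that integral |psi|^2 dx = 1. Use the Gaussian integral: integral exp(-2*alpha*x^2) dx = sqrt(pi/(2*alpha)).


integral |psi|^2 dx = A^2 * sqrt(pi/(2*alpha)) = 1
A^2 = sqrt(2*alpha/pi)
= sqrt(2 * 2.463 / pi)
= 1.252196
A = sqrt(1.252196)
= 1.119

1.119


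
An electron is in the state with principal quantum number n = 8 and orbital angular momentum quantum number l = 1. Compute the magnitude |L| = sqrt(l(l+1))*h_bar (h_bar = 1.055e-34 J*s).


L = sqrt(l*(l+1)) * h_bar
= sqrt(1 * 2) * 1.055e-34
= sqrt(2) * 1.055e-34
= 1.4142 * 1.055e-34
= 1.4920e-34 J*s

1.4920e-34


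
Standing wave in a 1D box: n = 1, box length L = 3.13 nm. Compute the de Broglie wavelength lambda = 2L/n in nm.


lambda = 2L / n
= 2 * 3.13 / 1
= 6.26 / 1
= 6.26 nm

6.26


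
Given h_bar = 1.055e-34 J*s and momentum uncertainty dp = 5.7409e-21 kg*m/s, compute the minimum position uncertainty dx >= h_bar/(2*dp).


dx = h_bar / (2 * dp)
= 1.055e-34 / (2 * 5.7409e-21)
= 1.055e-34 / 1.1482e-20
= 9.1885e-15 m

9.1885e-15


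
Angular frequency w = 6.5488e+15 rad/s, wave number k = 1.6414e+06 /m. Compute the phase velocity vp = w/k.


vp = w / k
= 6.5488e+15 / 1.6414e+06
= 3.9898e+09 m/s

3.9898e+09


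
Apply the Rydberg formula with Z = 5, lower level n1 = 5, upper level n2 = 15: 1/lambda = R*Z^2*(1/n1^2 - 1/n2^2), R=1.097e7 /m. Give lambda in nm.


1/lambda = R * Z^2 * (1/n1^2 - 1/n2^2)
= 1.097e7 * 5^2 * (1/5^2 - 1/15^2)
= 1.097e7 * 25 * (0.04 - 0.004444)
= 9.7511e+06 /m
lambda = 1 / 9.7511e+06
= 102.5524 nm

102.5524


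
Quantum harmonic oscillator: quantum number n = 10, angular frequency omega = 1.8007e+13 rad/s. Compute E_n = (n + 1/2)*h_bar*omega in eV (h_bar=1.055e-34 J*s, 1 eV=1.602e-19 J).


E = (n + 1/2) * h_bar * omega
= (10 + 0.5) * 1.055e-34 * 1.8007e+13
= 10.5 * 1.8997e-21
= 1.9947e-20 J
= 0.1245 eV

0.1245


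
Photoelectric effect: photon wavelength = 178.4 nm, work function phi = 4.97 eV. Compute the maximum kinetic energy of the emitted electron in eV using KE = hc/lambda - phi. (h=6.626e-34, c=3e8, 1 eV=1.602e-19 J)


E_photon = hc / lambda
= (6.626e-34)(3e8) / (178.4e-9)
= 1.1142e-18 J
= 6.9553 eV
KE = E_photon - phi
= 6.9553 - 4.97
= 1.9853 eV

1.9853


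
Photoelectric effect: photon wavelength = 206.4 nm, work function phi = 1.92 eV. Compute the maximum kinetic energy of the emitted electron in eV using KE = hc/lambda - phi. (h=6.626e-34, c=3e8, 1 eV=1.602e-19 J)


E_photon = hc / lambda
= (6.626e-34)(3e8) / (206.4e-9)
= 9.6308e-19 J
= 6.0117 eV
KE = E_photon - phi
= 6.0117 - 1.92
= 4.0917 eV

4.0917


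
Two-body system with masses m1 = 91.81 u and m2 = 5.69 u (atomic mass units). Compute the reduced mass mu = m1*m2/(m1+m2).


mu = m1 * m2 / (m1 + m2)
= 91.81 * 5.69 / (91.81 + 5.69)
= 522.3989 / 97.5
= 5.3579 u

5.3579


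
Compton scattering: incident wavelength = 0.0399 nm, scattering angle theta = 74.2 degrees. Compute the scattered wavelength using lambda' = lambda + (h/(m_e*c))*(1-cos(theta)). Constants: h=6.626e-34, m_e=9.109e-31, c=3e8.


Compton wavelength: h/(m_e*c) = 2.4247e-12 m
d_lambda = 2.4247e-12 * (1 - cos(74.2 deg))
= 2.4247e-12 * 0.72772
= 1.7645e-12 m = 0.001765 nm
lambda' = 0.0399 + 0.001765
= 0.041665 nm

0.041665


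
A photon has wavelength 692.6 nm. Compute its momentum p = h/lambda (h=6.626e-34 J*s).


p = h / lambda
= 6.626e-34 / (692.6e-9)
= 6.626e-34 / 6.9260e-07
= 9.5668e-28 kg*m/s

9.5668e-28


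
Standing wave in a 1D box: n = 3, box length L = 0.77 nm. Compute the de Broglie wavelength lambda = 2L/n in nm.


lambda = 2L / n
= 2 * 0.77 / 3
= 1.54 / 3
= 0.5133 nm

0.5133


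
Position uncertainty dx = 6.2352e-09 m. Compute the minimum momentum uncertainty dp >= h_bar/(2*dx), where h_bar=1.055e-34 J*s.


dp = h_bar / (2 * dx)
= 1.055e-34 / (2 * 6.2352e-09)
= 1.055e-34 / 1.2470e-08
= 8.4600e-27 kg*m/s

8.4600e-27


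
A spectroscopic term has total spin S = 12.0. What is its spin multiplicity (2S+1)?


Spin multiplicity = 2S + 1
= 2 * 12.0 + 1
= 24.0 + 1
= 25

25


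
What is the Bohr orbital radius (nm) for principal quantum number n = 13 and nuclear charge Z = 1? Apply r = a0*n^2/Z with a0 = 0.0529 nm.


r = a0 * n^2 / Z
= 0.0529 * 13^2 / 1
= 0.0529 * 169 / 1
= 8.9401 nm

8.9401


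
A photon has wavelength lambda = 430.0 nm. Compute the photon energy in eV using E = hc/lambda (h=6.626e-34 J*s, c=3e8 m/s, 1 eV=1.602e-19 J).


E = hc / lambda
= (6.626e-34)(3e8) / (430.0e-9)
= 1.9878e-25 / 4.3000e-07
= 4.6228e-19 J
Converting to eV: 4.6228e-19 / 1.602e-19
= 2.8856 eV

2.8856


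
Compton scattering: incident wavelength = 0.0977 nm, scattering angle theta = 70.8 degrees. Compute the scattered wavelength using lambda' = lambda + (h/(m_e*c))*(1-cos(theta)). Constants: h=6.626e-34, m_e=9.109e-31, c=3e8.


Compton wavelength: h/(m_e*c) = 2.4247e-12 m
d_lambda = 2.4247e-12 * (1 - cos(70.8 deg))
= 2.4247e-12 * 0.671133
= 1.6273e-12 m = 0.001627 nm
lambda' = 0.0977 + 0.001627
= 0.099327 nm

0.099327


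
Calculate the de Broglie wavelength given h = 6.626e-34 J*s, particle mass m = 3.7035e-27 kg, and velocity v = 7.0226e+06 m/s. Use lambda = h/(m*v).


lambda = h / (m * v)
= 6.626e-34 / (3.7035e-27 * 7.0226e+06)
= 6.626e-34 / 2.6008e-20
= 2.5477e-14 m

2.5477e-14


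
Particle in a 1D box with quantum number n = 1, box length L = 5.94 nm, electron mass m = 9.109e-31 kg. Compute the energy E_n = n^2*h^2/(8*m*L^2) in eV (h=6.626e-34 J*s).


E = n^2 * h^2 / (8 * m * L^2)
= 1^2 * (6.626e-34)^2 / (8 * 9.109e-31 * (5.94e-9)^2)
= 1 * 4.3904e-67 / (8 * 9.109e-31 * 3.5284e-17)
= 1.7075e-21 J
= 0.0107 eV

0.0107


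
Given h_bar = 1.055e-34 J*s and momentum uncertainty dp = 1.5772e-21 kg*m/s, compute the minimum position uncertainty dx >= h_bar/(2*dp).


dx = h_bar / (2 * dp)
= 1.055e-34 / (2 * 1.5772e-21)
= 1.055e-34 / 3.1544e-21
= 3.3445e-14 m

3.3445e-14


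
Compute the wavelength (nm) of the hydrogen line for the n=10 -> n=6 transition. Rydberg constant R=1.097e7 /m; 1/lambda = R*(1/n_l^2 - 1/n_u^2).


1/lambda = R * (1/n_l^2 - 1/n_u^2)
= 1.097e7 * (1/6^2 - 1/10^2)
= 1.097e7 * (0.027778 - 0.01)
= 1.097e7 * 0.017778
= 1.9502e+05 /m
lambda = 1 / 1.9502e+05 = 5127.6208 nm

5127.6208


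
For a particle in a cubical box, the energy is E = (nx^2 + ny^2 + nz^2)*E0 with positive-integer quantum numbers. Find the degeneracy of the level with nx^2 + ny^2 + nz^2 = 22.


Enumerate all (nx, ny, nz) with nx^2 + ny^2 + nz^2 = 22:
(2,3,3)
(3,2,3)
(3,3,2)
Total degeneracy = 3

3


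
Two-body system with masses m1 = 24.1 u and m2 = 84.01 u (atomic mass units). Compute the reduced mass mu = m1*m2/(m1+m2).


mu = m1 * m2 / (m1 + m2)
= 24.1 * 84.01 / (24.1 + 84.01)
= 2024.641 / 108.11
= 18.7276 u

18.7276


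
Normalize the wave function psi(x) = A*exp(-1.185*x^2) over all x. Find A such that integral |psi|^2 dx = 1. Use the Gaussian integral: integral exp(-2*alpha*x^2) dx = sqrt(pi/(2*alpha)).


integral |psi|^2 dx = A^2 * sqrt(pi/(2*alpha)) = 1
A^2 = sqrt(2*alpha/pi)
= sqrt(2 * 1.185 / pi)
= 0.868559
A = sqrt(0.868559)
= 0.932

0.932


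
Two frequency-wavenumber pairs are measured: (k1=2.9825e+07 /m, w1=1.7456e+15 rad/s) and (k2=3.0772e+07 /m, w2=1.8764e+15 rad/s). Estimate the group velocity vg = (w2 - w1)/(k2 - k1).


vg = (w2 - w1) / (k2 - k1)
= (1.8764e+15 - 1.7456e+15) / (3.0772e+07 - 2.9825e+07)
= 1.3080e+14 / 9.4700e+05
= 1.3812e+08 m/s

1.3812e+08


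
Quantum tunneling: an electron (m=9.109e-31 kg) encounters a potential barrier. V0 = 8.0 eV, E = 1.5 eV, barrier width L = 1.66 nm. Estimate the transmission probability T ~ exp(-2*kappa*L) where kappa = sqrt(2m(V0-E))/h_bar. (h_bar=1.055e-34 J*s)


V0 - E = 6.5 eV = 1.0413e-18 J
kappa = sqrt(2 * m * (V0-E)) / h_bar
= sqrt(2 * 9.109e-31 * 1.0413e-18) / 1.055e-34
= 1.3055e+10 /m
2*kappa*L = 2 * 1.3055e+10 * 1.66e-9
= 43.3435
T = exp(-43.3435) = 1.500238e-19

1.500238e-19


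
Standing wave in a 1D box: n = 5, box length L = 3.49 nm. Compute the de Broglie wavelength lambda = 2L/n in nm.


lambda = 2L / n
= 2 * 3.49 / 5
= 6.98 / 5
= 1.396 nm

1.396


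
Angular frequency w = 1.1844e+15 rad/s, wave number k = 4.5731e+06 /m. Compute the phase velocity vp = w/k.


vp = w / k
= 1.1844e+15 / 4.5731e+06
= 2.5899e+08 m/s

2.5899e+08


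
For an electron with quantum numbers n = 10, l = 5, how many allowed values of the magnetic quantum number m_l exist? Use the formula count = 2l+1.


m_l ranges from -l to +l in integer steps
So m_l goes from -5 to +5
Count = 2l + 1 = 2*5 + 1
= 11

11


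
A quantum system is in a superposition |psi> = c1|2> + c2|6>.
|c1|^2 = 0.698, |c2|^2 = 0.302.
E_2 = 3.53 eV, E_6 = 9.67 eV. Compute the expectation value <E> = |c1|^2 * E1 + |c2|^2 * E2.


<E> = |c1|^2 * E1 + |c2|^2 * E2
= 0.698 * 3.53 + 0.302 * 9.67
= 2.4639 + 2.9203
= 5.3843 eV

5.3843


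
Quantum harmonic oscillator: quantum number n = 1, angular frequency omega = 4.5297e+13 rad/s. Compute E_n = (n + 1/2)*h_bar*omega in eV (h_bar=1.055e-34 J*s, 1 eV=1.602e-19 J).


E = (n + 1/2) * h_bar * omega
= (1 + 0.5) * 1.055e-34 * 4.5297e+13
= 1.5 * 4.7788e-21
= 7.1683e-21 J
= 0.0447 eV

0.0447


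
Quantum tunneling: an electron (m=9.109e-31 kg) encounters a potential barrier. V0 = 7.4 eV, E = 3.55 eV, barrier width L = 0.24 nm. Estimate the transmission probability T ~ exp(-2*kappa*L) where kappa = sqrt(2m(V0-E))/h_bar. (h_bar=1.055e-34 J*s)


V0 - E = 3.85 eV = 6.1677e-19 J
kappa = sqrt(2 * m * (V0-E)) / h_bar
= sqrt(2 * 9.109e-31 * 6.1677e-19) / 1.055e-34
= 1.0048e+10 /m
2*kappa*L = 2 * 1.0048e+10 * 0.24e-9
= 4.8228
T = exp(-4.8228) = 8.044098e-03

8.044098e-03


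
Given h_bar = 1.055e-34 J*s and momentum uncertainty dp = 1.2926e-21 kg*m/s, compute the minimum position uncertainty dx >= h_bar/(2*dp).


dx = h_bar / (2 * dp)
= 1.055e-34 / (2 * 1.2926e-21)
= 1.055e-34 / 2.5852e-21
= 4.0809e-14 m

4.0809e-14


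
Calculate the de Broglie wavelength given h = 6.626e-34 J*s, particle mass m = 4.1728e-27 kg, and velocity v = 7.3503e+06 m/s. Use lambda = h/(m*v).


lambda = h / (m * v)
= 6.626e-34 / (4.1728e-27 * 7.3503e+06)
= 6.626e-34 / 3.0671e-20
= 2.1603e-14 m

2.1603e-14


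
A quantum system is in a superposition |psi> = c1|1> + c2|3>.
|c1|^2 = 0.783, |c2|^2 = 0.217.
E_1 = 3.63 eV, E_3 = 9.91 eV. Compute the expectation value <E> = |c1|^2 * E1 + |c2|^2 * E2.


<E> = |c1|^2 * E1 + |c2|^2 * E2
= 0.783 * 3.63 + 0.217 * 9.91
= 2.8423 + 2.1505
= 4.9928 eV

4.9928


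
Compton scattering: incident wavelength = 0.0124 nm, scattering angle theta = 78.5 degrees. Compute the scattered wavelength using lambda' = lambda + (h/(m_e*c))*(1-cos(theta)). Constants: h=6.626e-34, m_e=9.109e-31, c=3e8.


Compton wavelength: h/(m_e*c) = 2.4247e-12 m
d_lambda = 2.4247e-12 * (1 - cos(78.5 deg))
= 2.4247e-12 * 0.800632
= 1.9413e-12 m = 0.001941 nm
lambda' = 0.0124 + 0.001941
= 0.014341 nm

0.014341


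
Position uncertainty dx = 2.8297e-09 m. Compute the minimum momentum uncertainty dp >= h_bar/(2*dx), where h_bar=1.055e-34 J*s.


dp = h_bar / (2 * dx)
= 1.055e-34 / (2 * 2.8297e-09)
= 1.055e-34 / 5.6594e-09
= 1.8642e-26 kg*m/s

1.8642e-26


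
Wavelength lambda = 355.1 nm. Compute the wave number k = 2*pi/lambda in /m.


k = 2 * pi / lambda
= 6.2832 / (355.1e-9)
= 6.2832 / 3.5510e-07
= 1.7694e+07 /m

1.7694e+07


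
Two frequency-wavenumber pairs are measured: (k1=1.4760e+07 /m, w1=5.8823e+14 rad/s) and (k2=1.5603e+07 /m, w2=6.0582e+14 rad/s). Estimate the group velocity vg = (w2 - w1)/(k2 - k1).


vg = (w2 - w1) / (k2 - k1)
= (6.0582e+14 - 5.8823e+14) / (1.5603e+07 - 1.4760e+07)
= 1.7590e+13 / 8.4300e+05
= 2.0866e+07 m/s

2.0866e+07


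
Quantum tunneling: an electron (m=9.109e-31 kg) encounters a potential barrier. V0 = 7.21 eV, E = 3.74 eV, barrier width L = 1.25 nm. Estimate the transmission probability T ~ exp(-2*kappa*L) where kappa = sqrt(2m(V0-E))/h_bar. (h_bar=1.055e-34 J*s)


V0 - E = 3.47 eV = 5.5589e-19 J
kappa = sqrt(2 * m * (V0-E)) / h_bar
= sqrt(2 * 9.109e-31 * 5.5589e-19) / 1.055e-34
= 9.5388e+09 /m
2*kappa*L = 2 * 9.5388e+09 * 1.25e-9
= 23.847
T = exp(-23.847) = 4.399225e-11

4.399225e-11


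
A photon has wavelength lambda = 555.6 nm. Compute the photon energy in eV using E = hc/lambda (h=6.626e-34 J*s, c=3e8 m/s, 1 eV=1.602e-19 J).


E = hc / lambda
= (6.626e-34)(3e8) / (555.6e-9)
= 1.9878e-25 / 5.5560e-07
= 3.5778e-19 J
Converting to eV: 3.5778e-19 / 1.602e-19
= 2.2333 eV

2.2333


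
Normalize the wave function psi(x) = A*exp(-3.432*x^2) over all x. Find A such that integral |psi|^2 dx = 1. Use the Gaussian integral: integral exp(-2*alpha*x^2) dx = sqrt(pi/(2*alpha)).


integral |psi|^2 dx = A^2 * sqrt(pi/(2*alpha)) = 1
A^2 = sqrt(2*alpha/pi)
= sqrt(2 * 3.432 / pi)
= 1.478134
A = sqrt(1.478134)
= 1.2158

1.2158


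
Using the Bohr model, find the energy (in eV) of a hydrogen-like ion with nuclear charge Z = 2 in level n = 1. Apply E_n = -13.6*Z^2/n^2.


E_n = -13.6 * Z^2 / n^2
= -13.6 * 2^2 / 1^2
= -13.6 * 4 / 1
= -54.4 eV

-54.4


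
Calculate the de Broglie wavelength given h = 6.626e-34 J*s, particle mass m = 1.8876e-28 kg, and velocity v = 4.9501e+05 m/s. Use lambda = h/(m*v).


lambda = h / (m * v)
= 6.626e-34 / (1.8876e-28 * 4.9501e+05)
= 6.626e-34 / 9.3438e-23
= 7.0913e-12 m

7.0913e-12


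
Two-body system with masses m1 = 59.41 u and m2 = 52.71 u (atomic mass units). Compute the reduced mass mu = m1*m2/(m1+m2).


mu = m1 * m2 / (m1 + m2)
= 59.41 * 52.71 / (59.41 + 52.71)
= 3131.5011 / 112.12
= 27.9299 u

27.9299


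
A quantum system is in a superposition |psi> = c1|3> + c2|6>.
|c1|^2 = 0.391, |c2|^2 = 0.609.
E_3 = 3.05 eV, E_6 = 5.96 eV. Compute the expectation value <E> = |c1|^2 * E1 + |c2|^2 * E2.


<E> = |c1|^2 * E1 + |c2|^2 * E2
= 0.391 * 3.05 + 0.609 * 5.96
= 1.1925 + 3.6296
= 4.8222 eV

4.8222


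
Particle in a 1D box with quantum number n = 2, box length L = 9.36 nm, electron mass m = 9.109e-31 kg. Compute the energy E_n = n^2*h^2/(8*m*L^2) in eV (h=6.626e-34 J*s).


E = n^2 * h^2 / (8 * m * L^2)
= 2^2 * (6.626e-34)^2 / (8 * 9.109e-31 * (9.36e-9)^2)
= 4 * 4.3904e-67 / (8 * 9.109e-31 * 8.7610e-17)
= 2.7507e-21 J
= 0.0172 eV

0.0172


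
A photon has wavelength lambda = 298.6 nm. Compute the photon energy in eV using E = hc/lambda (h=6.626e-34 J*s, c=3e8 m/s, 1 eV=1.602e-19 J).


E = hc / lambda
= (6.626e-34)(3e8) / (298.6e-9)
= 1.9878e-25 / 2.9860e-07
= 6.6571e-19 J
Converting to eV: 6.6571e-19 / 1.602e-19
= 4.1555 eV

4.1555


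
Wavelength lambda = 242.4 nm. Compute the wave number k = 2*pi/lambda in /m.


k = 2 * pi / lambda
= 6.2832 / (242.4e-9)
= 6.2832 / 2.4240e-07
= 2.5921e+07 /m

2.5921e+07


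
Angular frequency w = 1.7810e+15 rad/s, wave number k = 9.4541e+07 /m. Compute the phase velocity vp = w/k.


vp = w / k
= 1.7810e+15 / 9.4541e+07
= 1.8838e+07 m/s

1.8838e+07


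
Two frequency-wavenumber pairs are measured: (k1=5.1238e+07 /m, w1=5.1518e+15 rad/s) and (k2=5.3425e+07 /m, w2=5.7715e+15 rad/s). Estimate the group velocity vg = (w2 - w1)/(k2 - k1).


vg = (w2 - w1) / (k2 - k1)
= (5.7715e+15 - 5.1518e+15) / (5.3425e+07 - 5.1238e+07)
= 6.1970e+14 / 2.1870e+06
= 2.8336e+08 m/s

2.8336e+08


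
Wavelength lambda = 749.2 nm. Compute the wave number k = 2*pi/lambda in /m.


k = 2 * pi / lambda
= 6.2832 / (749.2e-9)
= 6.2832 / 7.4920e-07
= 8.3865e+06 /m

8.3865e+06


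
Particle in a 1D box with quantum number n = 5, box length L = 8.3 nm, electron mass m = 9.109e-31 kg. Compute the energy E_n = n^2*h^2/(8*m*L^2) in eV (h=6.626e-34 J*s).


E = n^2 * h^2 / (8 * m * L^2)
= 5^2 * (6.626e-34)^2 / (8 * 9.109e-31 * (8.3e-9)^2)
= 25 * 4.3904e-67 / (8 * 9.109e-31 * 6.8890e-17)
= 2.1864e-20 J
= 0.1365 eV

0.1365


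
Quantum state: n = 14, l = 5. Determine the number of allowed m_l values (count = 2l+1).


m_l ranges from -l to +l in integer steps
So m_l goes from -5 to +5
Count = 2l + 1 = 2*5 + 1
= 11

11


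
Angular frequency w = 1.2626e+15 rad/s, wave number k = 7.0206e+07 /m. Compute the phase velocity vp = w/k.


vp = w / k
= 1.2626e+15 / 7.0206e+07
= 1.7984e+07 m/s

1.7984e+07


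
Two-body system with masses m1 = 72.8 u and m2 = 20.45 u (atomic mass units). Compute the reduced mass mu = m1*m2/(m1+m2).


mu = m1 * m2 / (m1 + m2)
= 72.8 * 20.45 / (72.8 + 20.45)
= 1488.76 / 93.25
= 15.9653 u

15.9653


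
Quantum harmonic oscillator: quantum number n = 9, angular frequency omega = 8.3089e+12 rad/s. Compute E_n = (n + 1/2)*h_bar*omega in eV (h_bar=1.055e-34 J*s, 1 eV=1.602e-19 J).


E = (n + 1/2) * h_bar * omega
= (9 + 0.5) * 1.055e-34 * 8.3089e+12
= 9.5 * 8.7659e-22
= 8.3276e-21 J
= 0.052 eV

0.052


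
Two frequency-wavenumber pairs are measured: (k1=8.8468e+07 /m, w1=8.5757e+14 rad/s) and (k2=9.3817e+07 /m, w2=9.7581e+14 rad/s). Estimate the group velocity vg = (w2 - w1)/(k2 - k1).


vg = (w2 - w1) / (k2 - k1)
= (9.7581e+14 - 8.5757e+14) / (9.3817e+07 - 8.8468e+07)
= 1.1824e+14 / 5.3490e+06
= 2.2105e+07 m/s

2.2105e+07


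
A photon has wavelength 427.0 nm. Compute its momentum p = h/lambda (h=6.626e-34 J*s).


p = h / lambda
= 6.626e-34 / (427.0e-9)
= 6.626e-34 / 4.2700e-07
= 1.5518e-27 kg*m/s

1.5518e-27


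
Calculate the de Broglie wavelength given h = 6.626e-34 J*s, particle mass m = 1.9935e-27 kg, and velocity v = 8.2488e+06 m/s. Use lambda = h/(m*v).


lambda = h / (m * v)
= 6.626e-34 / (1.9935e-27 * 8.2488e+06)
= 6.626e-34 / 1.6444e-20
= 4.0294e-14 m

4.0294e-14


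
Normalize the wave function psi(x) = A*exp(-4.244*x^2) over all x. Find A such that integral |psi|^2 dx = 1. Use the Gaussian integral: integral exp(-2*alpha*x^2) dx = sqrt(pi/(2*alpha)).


integral |psi|^2 dx = A^2 * sqrt(pi/(2*alpha)) = 1
A^2 = sqrt(2*alpha/pi)
= sqrt(2 * 4.244 / pi)
= 1.64372
A = sqrt(1.64372)
= 1.2821

1.2821


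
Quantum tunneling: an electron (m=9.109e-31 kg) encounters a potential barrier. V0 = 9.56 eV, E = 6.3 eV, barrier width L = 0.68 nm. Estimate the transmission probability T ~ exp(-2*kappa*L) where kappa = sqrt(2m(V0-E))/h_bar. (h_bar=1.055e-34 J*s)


V0 - E = 3.26 eV = 5.2225e-19 J
kappa = sqrt(2 * m * (V0-E)) / h_bar
= sqrt(2 * 9.109e-31 * 5.2225e-19) / 1.055e-34
= 9.2457e+09 /m
2*kappa*L = 2 * 9.2457e+09 * 0.68e-9
= 12.5741
T = exp(-12.5741) = 3.460497e-06

3.460497e-06


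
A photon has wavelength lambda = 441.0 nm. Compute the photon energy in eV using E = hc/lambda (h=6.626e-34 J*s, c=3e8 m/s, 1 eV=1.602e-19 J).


E = hc / lambda
= (6.626e-34)(3e8) / (441.0e-9)
= 1.9878e-25 / 4.4100e-07
= 4.5075e-19 J
Converting to eV: 4.5075e-19 / 1.602e-19
= 2.8137 eV

2.8137


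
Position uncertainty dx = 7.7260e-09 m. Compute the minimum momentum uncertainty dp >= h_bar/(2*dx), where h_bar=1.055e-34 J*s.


dp = h_bar / (2 * dx)
= 1.055e-34 / (2 * 7.7260e-09)
= 1.055e-34 / 1.5452e-08
= 6.8276e-27 kg*m/s

6.8276e-27


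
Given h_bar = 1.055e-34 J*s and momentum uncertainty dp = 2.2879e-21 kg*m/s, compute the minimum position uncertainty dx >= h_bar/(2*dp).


dx = h_bar / (2 * dp)
= 1.055e-34 / (2 * 2.2879e-21)
= 1.055e-34 / 4.5758e-21
= 2.3056e-14 m

2.3056e-14


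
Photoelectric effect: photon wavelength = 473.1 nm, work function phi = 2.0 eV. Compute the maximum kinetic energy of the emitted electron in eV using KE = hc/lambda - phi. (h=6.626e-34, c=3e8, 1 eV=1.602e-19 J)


E_photon = hc / lambda
= (6.626e-34)(3e8) / (473.1e-9)
= 4.2016e-19 J
= 2.6228 eV
KE = E_photon - phi
= 2.6228 - 2.0
= 0.6228 eV

0.6228


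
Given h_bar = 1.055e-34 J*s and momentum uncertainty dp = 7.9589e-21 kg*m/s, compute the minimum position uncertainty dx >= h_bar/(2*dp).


dx = h_bar / (2 * dp)
= 1.055e-34 / (2 * 7.9589e-21)
= 1.055e-34 / 1.5918e-20
= 6.6278e-15 m

6.6278e-15


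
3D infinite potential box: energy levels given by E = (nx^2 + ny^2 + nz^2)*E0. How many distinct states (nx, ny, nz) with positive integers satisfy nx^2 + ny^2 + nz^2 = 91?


Enumerate all (nx, ny, nz) with nx^2 + ny^2 + nz^2 = 91:
(1,3,9)
(1,9,3)
(3,1,9)
(3,9,1)
(9,1,3)
(9,3,1)
Total degeneracy = 6

6


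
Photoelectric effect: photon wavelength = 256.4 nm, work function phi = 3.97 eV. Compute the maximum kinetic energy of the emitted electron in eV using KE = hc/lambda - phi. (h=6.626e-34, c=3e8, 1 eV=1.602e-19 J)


E_photon = hc / lambda
= (6.626e-34)(3e8) / (256.4e-9)
= 7.7527e-19 J
= 4.8394 eV
KE = E_photon - phi
= 4.8394 - 3.97
= 0.8694 eV

0.8694


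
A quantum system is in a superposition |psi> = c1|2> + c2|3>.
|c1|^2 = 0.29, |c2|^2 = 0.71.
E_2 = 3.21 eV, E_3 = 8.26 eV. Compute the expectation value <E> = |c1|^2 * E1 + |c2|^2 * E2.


<E> = |c1|^2 * E1 + |c2|^2 * E2
= 0.29 * 3.21 + 0.71 * 8.26
= 0.9309 + 5.8646
= 6.7955 eV

6.7955


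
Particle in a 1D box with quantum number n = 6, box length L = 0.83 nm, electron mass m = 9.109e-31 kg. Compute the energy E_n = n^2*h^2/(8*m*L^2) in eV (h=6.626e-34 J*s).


E = n^2 * h^2 / (8 * m * L^2)
= 6^2 * (6.626e-34)^2 / (8 * 9.109e-31 * (0.83e-9)^2)
= 36 * 4.3904e-67 / (8 * 9.109e-31 * 6.8890e-19)
= 3.1484e-18 J
= 19.6529 eV

19.6529


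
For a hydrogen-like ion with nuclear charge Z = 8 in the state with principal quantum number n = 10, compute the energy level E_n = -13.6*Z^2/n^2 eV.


E_n = -13.6 * Z^2 / n^2
= -13.6 * 8^2 / 10^2
= -13.6 * 64 / 100
= -8.704 eV

-8.704


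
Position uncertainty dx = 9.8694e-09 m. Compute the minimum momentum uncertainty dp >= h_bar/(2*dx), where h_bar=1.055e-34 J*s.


dp = h_bar / (2 * dx)
= 1.055e-34 / (2 * 9.8694e-09)
= 1.055e-34 / 1.9739e-08
= 5.3448e-27 kg*m/s

5.3448e-27


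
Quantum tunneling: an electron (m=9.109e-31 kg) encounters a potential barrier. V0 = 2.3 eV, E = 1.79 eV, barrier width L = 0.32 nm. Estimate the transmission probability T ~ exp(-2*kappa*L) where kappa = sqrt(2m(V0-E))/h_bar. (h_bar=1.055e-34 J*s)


V0 - E = 0.51 eV = 8.1702e-20 J
kappa = sqrt(2 * m * (V0-E)) / h_bar
= sqrt(2 * 9.109e-31 * 8.1702e-20) / 1.055e-34
= 3.6569e+09 /m
2*kappa*L = 2 * 3.6569e+09 * 0.32e-9
= 2.3404
T = exp(-2.3404) = 9.628698e-02

9.628698e-02


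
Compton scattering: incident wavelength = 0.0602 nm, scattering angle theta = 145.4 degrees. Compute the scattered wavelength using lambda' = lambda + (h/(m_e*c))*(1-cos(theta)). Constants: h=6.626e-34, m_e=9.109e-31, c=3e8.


Compton wavelength: h/(m_e*c) = 2.4247e-12 m
d_lambda = 2.4247e-12 * (1 - cos(145.4 deg))
= 2.4247e-12 * 1.823136
= 4.4206e-12 m = 0.004421 nm
lambda' = 0.0602 + 0.004421
= 0.064621 nm

0.064621


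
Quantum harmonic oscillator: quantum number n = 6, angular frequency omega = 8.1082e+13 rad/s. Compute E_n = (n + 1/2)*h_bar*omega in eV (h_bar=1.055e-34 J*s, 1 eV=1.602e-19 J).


E = (n + 1/2) * h_bar * omega
= (6 + 0.5) * 1.055e-34 * 8.1082e+13
= 6.5 * 8.5542e-21
= 5.5602e-20 J
= 0.3471 eV

0.3471


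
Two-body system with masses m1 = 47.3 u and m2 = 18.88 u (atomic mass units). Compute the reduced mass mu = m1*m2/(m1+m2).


mu = m1 * m2 / (m1 + m2)
= 47.3 * 18.88 / (47.3 + 18.88)
= 893.024 / 66.18
= 13.4939 u

13.4939


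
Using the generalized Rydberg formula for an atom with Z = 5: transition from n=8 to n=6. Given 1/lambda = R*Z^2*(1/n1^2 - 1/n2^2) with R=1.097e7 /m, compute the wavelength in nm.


1/lambda = R * Z^2 * (1/n1^2 - 1/n2^2)
= 1.097e7 * 5^2 * (1/6^2 - 1/8^2)
= 1.097e7 * 25 * (0.027778 - 0.015625)
= 3.3329e+06 /m
lambda = 1 / 3.3329e+06
= 300.0391 nm

300.0391


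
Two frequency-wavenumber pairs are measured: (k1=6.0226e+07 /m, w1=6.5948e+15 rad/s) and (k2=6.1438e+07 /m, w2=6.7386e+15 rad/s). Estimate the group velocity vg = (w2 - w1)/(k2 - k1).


vg = (w2 - w1) / (k2 - k1)
= (6.7386e+15 - 6.5948e+15) / (6.1438e+07 - 6.0226e+07)
= 1.4380e+14 / 1.2120e+06
= 1.1865e+08 m/s

1.1865e+08


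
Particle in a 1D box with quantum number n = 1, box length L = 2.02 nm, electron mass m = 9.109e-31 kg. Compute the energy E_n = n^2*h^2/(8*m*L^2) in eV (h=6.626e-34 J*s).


E = n^2 * h^2 / (8 * m * L^2)
= 1^2 * (6.626e-34)^2 / (8 * 9.109e-31 * (2.02e-9)^2)
= 1 * 4.3904e-67 / (8 * 9.109e-31 * 4.0804e-18)
= 1.4765e-20 J
= 0.0922 eV

0.0922


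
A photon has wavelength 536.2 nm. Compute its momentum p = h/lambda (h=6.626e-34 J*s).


p = h / lambda
= 6.626e-34 / (536.2e-9)
= 6.626e-34 / 5.3620e-07
= 1.2357e-27 kg*m/s

1.2357e-27


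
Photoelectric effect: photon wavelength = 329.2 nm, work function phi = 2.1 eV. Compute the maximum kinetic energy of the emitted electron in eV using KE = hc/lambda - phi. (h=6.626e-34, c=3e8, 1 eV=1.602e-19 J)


E_photon = hc / lambda
= (6.626e-34)(3e8) / (329.2e-9)
= 6.0383e-19 J
= 3.7692 eV
KE = E_photon - phi
= 3.7692 - 2.1
= 1.6692 eV

1.6692


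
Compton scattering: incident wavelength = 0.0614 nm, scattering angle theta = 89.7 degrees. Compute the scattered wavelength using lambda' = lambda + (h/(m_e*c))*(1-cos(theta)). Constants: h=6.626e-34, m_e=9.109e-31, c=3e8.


Compton wavelength: h/(m_e*c) = 2.4247e-12 m
d_lambda = 2.4247e-12 * (1 - cos(89.7 deg))
= 2.4247e-12 * 0.994764
= 2.4120e-12 m = 0.002412 nm
lambda' = 0.0614 + 0.002412
= 0.063812 nm

0.063812


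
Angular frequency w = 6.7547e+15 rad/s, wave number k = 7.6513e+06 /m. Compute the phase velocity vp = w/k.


vp = w / k
= 6.7547e+15 / 7.6513e+06
= 8.8282e+08 m/s

8.8282e+08


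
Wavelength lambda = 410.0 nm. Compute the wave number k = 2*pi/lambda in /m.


k = 2 * pi / lambda
= 6.2832 / (410.0e-9)
= 6.2832 / 4.1000e-07
= 1.5325e+07 /m

1.5325e+07


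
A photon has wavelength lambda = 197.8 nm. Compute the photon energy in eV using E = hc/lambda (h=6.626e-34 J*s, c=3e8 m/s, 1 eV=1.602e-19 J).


E = hc / lambda
= (6.626e-34)(3e8) / (197.8e-9)
= 1.9878e-25 / 1.9780e-07
= 1.0050e-18 J
Converting to eV: 1.0050e-18 / 1.602e-19
= 6.2731 eV

6.2731


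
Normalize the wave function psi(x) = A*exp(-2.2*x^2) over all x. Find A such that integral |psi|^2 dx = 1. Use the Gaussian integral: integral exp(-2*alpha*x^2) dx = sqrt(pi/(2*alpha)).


integral |psi|^2 dx = A^2 * sqrt(pi/(2*alpha)) = 1
A^2 = sqrt(2*alpha/pi)
= sqrt(2 * 2.2 / pi)
= 1.183454
A = sqrt(1.183454)
= 1.0879

1.0879


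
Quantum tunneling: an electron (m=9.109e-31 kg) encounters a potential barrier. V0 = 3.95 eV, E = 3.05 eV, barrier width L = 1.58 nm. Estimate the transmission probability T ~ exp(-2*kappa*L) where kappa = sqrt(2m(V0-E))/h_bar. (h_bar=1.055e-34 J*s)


V0 - E = 0.9 eV = 1.4418e-19 J
kappa = sqrt(2 * m * (V0-E)) / h_bar
= sqrt(2 * 9.109e-31 * 1.4418e-19) / 1.055e-34
= 4.8579e+09 /m
2*kappa*L = 2 * 4.8579e+09 * 1.58e-9
= 15.351
T = exp(-15.351) = 2.153441e-07

2.153441e-07


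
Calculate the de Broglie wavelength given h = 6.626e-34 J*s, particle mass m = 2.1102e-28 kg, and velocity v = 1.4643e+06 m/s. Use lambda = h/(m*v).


lambda = h / (m * v)
= 6.626e-34 / (2.1102e-28 * 1.4643e+06)
= 6.626e-34 / 3.0900e-22
= 2.1444e-12 m

2.1444e-12


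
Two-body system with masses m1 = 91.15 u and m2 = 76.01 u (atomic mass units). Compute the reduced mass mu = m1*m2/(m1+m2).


mu = m1 * m2 / (m1 + m2)
= 91.15 * 76.01 / (91.15 + 76.01)
= 6928.3115 / 167.16
= 41.4472 u

41.4472


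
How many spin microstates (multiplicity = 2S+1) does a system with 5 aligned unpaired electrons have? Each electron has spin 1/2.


Total spin S = N * (1/2) = 5 * 0.5 = 2.5
Spin multiplicity = 2S + 1
= 2 * 2.5 + 1
= 6

6


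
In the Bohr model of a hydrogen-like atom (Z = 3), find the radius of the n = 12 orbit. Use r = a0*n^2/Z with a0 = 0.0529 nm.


r = a0 * n^2 / Z
= 0.0529 * 12^2 / 3
= 0.0529 * 144 / 3
= 2.5392 nm

2.5392


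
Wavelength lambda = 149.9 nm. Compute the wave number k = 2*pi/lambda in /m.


k = 2 * pi / lambda
= 6.2832 / (149.9e-9)
= 6.2832 / 1.4990e-07
= 4.1916e+07 /m

4.1916e+07


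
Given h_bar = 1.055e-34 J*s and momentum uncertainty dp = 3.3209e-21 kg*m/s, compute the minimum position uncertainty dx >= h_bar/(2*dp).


dx = h_bar / (2 * dp)
= 1.055e-34 / (2 * 3.3209e-21)
= 1.055e-34 / 6.6418e-21
= 1.5884e-14 m

1.5884e-14


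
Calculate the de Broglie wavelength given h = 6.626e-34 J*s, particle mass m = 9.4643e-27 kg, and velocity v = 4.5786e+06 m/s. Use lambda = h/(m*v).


lambda = h / (m * v)
= 6.626e-34 / (9.4643e-27 * 4.5786e+06)
= 6.626e-34 / 4.3333e-20
= 1.5291e-14 m

1.5291e-14


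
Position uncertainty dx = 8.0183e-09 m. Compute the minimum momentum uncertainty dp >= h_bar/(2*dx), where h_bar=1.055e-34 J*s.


dp = h_bar / (2 * dx)
= 1.055e-34 / (2 * 8.0183e-09)
= 1.055e-34 / 1.6037e-08
= 6.5787e-27 kg*m/s

6.5787e-27


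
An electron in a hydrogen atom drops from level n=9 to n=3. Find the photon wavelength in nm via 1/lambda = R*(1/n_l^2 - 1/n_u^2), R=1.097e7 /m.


1/lambda = R * (1/n_l^2 - 1/n_u^2)
= 1.097e7 * (1/3^2 - 1/9^2)
= 1.097e7 * (0.111111 - 0.012346)
= 1.097e7 * 0.098765
= 1.0835e+06 /m
lambda = 1 / 1.0835e+06 = 922.9717 nm

922.9717


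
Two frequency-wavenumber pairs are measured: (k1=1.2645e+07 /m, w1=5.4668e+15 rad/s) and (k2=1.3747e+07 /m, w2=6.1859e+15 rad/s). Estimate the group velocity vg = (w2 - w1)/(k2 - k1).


vg = (w2 - w1) / (k2 - k1)
= (6.1859e+15 - 5.4668e+15) / (1.3747e+07 - 1.2645e+07)
= 7.1910e+14 / 1.1020e+06
= 6.5254e+08 m/s

6.5254e+08


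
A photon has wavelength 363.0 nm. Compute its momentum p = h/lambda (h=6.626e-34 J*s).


p = h / lambda
= 6.626e-34 / (363.0e-9)
= 6.626e-34 / 3.6300e-07
= 1.8253e-27 kg*m/s

1.8253e-27


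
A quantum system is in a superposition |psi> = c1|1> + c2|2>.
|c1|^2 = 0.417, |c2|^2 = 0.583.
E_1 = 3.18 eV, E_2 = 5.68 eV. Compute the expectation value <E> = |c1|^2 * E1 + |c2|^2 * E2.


<E> = |c1|^2 * E1 + |c2|^2 * E2
= 0.417 * 3.18 + 0.583 * 5.68
= 1.3261 + 3.3114
= 4.6375 eV

4.6375


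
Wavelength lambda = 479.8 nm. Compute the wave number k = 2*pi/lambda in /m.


k = 2 * pi / lambda
= 6.2832 / (479.8e-9)
= 6.2832 / 4.7980e-07
= 1.3095e+07 /m

1.3095e+07


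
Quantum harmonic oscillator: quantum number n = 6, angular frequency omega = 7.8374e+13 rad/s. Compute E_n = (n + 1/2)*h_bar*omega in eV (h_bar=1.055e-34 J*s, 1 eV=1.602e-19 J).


E = (n + 1/2) * h_bar * omega
= (6 + 0.5) * 1.055e-34 * 7.8374e+13
= 6.5 * 8.2685e-21
= 5.3745e-20 J
= 0.3355 eV

0.3355
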